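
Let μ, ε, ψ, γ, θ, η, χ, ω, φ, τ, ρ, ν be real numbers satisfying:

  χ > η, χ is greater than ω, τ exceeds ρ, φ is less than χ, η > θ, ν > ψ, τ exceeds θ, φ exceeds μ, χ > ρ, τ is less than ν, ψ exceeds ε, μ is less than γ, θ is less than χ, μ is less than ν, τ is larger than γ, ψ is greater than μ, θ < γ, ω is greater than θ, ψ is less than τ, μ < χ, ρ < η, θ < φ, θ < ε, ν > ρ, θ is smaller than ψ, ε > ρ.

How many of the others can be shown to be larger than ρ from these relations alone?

From ρ the given relations immediately reach ε, η, τ, ν, χ.
From those, ψ — 6 in total.
No other element is forced above ρ by the given relations, so the count is 6.

6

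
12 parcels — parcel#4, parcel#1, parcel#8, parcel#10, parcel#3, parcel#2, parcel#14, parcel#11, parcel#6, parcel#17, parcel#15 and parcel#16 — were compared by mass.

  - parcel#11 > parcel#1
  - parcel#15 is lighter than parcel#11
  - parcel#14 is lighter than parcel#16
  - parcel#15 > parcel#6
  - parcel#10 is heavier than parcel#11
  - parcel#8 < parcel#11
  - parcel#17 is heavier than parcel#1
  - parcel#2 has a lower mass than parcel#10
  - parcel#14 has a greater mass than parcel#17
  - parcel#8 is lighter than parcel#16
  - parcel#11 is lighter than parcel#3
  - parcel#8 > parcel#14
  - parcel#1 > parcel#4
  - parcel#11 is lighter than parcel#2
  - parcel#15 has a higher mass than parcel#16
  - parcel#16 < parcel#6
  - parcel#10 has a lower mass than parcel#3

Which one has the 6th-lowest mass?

parcel#16

Piecing the relations together gives one ordering: parcel#4 < parcel#1 < parcel#17 < parcel#14 < parcel#8 < parcel#16 < parcel#6 < parcel#15 < parcel#11 < parcel#2 < parcel#10 < parcel#3.
Counting 6 from the smallest end gives parcel#16.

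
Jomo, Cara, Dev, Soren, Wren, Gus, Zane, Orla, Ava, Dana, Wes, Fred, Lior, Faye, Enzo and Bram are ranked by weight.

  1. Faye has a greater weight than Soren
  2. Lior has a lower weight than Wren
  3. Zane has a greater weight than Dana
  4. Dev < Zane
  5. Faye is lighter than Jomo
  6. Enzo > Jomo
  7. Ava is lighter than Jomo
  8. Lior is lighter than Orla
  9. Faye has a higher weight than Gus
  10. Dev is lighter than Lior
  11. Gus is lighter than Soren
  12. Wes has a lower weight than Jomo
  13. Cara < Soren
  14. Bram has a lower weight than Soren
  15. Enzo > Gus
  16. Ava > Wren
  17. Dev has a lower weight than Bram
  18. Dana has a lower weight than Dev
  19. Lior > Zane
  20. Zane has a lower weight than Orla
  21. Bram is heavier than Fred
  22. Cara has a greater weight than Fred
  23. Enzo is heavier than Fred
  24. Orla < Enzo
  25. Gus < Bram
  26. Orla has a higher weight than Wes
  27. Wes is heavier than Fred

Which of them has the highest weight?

Enzo

Dana is not greatest since Dana < Dev; Dev is not greatest since Dev < Bram; Fred is not greatest since Fred < Cara; Gus is not greatest since Gus < Soren; Zane is not greatest since Zane < Lior; Cara is not greatest since Cara < Soren; Wes is not greatest since Wes < Jomo; Lior is not greatest since Lior < Orla; Bram is not greatest since Bram < Soren; Wren is not greatest since Wren < Ava; Soren is not greatest since Soren < Faye; Faye is not greatest since Faye < Jomo; Ava is not greatest since Ava < Jomo; Orla is not greatest since Orla < Enzo; Jomo is not greatest since Jomo < Enzo.
Only Enzo has nothing above it, so Enzo is the highest weight.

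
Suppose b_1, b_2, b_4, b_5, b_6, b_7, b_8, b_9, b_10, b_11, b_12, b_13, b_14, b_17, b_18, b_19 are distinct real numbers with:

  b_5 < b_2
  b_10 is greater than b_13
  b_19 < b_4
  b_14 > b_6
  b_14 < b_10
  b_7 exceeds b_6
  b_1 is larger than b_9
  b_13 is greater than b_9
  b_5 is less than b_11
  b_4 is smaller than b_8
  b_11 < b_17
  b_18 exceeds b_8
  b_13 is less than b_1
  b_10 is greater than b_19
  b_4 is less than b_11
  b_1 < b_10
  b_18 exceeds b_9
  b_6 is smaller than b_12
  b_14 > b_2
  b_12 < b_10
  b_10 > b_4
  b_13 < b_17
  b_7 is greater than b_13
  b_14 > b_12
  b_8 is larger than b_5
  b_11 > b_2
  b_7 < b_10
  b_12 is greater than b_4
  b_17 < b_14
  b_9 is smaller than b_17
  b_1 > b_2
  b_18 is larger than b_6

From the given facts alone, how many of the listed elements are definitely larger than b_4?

Directly above b_4: b_11, b_8, b_12, b_10.
One step further: b_17, b_18, b_14 (7 so far).
No other element is forced above b_4 by the given relations, so the count is 7.

7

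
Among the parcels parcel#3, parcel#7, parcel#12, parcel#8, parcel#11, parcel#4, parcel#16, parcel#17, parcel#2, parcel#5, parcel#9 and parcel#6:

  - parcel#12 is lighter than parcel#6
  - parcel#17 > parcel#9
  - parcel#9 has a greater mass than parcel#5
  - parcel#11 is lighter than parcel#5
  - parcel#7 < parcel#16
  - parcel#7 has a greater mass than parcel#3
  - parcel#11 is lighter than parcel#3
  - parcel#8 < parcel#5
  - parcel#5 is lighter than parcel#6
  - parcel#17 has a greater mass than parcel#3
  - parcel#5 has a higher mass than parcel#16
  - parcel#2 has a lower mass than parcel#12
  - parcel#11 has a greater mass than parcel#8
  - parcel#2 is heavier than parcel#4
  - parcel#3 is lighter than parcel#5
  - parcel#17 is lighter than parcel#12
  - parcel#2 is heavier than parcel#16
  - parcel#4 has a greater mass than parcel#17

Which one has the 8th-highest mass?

The consecutive relations fix a unique order: parcel#8 < parcel#11 < parcel#3 < parcel#7 < parcel#16 < parcel#5 < parcel#9 < parcel#17 < parcel#4 < parcel#2 < parcel#12 < parcel#6.
The 8th largest is parcel#16.

parcel#16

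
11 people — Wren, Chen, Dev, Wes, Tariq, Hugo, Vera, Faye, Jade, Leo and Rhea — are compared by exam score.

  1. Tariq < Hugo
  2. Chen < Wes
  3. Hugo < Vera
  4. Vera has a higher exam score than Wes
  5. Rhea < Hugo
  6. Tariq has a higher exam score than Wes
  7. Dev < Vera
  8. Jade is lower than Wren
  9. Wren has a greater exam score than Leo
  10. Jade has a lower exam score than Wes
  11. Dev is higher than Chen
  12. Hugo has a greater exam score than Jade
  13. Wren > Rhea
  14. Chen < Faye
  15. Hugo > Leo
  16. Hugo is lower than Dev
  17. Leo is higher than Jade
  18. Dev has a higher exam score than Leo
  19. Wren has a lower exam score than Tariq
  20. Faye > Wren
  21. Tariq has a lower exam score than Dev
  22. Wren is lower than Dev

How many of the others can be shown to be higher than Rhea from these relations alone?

6

From Rhea the given relations immediately reach Wren, Hugo.
From those, Tariq, Dev, Faye, Vera — 6 in total.
Nothing else is reachable above Rhea; 6 in all.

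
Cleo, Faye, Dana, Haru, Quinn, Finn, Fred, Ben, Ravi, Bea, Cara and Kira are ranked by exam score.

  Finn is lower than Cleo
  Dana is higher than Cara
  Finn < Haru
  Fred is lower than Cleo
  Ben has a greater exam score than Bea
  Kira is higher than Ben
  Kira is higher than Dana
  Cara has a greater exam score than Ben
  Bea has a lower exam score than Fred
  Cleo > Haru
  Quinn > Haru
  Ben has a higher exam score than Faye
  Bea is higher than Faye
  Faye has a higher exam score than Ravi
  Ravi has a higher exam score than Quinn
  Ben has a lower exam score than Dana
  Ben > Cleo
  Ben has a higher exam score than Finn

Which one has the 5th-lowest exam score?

The consecutive relations fix a unique order: Finn < Haru < Quinn < Ravi < Faye < Bea < Fred < Cleo < Ben < Cara < Dana < Kira.
Counting 5 from the smallest end gives Faye.

Faye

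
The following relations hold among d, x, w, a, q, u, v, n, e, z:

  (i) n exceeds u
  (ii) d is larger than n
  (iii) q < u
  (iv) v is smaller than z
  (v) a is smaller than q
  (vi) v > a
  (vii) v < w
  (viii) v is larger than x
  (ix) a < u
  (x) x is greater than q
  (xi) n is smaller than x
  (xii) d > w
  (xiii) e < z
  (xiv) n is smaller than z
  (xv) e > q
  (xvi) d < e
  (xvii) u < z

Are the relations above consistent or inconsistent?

consistent

The single ordering a < q < u < n < x < v < w < d < e < z satisfies every listed relation, so no contradiction arises.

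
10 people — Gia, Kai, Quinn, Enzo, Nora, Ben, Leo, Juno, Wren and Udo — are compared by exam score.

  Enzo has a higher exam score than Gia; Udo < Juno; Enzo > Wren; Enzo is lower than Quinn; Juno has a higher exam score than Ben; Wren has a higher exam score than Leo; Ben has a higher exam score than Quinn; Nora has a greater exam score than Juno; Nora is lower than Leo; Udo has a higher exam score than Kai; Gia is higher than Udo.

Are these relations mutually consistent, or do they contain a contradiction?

inconsistent

Chaining the given relations yields Enzo < Quinn < Ben < Juno < Nora < Leo < Wren, so Enzo < Wren. But one relation states Wren < Enzo. These cannot both hold.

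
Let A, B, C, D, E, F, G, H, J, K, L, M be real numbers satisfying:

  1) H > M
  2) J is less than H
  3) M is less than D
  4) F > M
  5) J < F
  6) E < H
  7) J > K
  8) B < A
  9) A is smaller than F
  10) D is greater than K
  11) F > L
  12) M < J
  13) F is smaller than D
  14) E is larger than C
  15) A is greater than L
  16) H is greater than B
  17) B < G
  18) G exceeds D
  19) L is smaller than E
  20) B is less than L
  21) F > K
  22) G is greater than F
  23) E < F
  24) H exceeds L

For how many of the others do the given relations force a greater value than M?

From M the given relations immediately reach J, H, F, D.
From those, G — 5 in total.
Nothing else is reachable above M; 5 in all.

5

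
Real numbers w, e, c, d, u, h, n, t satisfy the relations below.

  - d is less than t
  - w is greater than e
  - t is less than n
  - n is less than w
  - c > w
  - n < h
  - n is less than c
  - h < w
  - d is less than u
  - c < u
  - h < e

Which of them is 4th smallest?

The consecutive relations fix a unique order: d < t < n < h < e < w < c < u.
The 4th smallest is h.

h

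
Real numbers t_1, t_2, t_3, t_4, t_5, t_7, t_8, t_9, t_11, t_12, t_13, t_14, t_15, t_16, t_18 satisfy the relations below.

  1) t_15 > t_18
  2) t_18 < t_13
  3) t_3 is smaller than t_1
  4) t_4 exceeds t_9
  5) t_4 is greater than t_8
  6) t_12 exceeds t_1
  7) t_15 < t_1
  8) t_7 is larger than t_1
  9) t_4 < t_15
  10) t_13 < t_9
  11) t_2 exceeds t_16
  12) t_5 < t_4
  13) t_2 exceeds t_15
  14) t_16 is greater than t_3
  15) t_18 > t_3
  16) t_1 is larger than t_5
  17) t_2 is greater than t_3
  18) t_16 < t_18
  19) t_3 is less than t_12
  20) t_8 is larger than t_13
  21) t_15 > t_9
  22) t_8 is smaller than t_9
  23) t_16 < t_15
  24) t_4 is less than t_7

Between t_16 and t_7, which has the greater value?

t_7

t_16 < t_18 < t_13 < t_8 < t_9 < t_4 < t_15 < t_1 < t_7, by transitivity through t_18, t_13, t_8, t_9, t_4, t_15, t_1.
So t_16 < t_7; t_7 is the larger of the two.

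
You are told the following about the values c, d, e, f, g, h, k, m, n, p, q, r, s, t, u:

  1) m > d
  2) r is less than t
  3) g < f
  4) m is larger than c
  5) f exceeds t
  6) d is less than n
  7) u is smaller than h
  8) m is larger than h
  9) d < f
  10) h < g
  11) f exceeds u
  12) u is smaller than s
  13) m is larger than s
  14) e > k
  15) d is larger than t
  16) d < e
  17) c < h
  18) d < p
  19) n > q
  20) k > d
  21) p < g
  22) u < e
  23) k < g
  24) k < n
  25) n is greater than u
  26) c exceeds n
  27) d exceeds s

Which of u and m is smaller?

u

Link the given pairs in sequence: u < s; s < d; d < k; k < n; n < c; c < h; h < m.
Together: u < s < d < k < n < c < h < m.
So u < m; u is the smaller of the two.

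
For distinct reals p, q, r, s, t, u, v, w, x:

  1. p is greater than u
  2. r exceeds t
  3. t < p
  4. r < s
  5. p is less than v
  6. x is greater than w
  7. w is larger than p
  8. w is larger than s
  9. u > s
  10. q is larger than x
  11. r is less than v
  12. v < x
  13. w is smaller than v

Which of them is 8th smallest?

x

Chaining the given pairs: t < r < s < u < p < w < v < x < q.
The 8th smallest is x.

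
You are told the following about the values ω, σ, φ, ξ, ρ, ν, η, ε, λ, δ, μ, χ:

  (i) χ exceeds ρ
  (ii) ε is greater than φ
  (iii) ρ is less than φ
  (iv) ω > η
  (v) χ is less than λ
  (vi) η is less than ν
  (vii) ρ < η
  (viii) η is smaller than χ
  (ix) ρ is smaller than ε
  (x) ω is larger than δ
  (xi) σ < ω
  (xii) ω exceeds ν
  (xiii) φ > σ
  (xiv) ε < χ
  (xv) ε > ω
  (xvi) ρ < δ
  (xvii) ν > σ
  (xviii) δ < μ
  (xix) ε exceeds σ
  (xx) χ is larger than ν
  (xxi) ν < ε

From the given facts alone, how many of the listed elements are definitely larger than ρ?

The elements the relations force above ρ are φ, δ, η, ν, ω, ε, χ, λ, μ — no chain reaches any other.
That is 9.

9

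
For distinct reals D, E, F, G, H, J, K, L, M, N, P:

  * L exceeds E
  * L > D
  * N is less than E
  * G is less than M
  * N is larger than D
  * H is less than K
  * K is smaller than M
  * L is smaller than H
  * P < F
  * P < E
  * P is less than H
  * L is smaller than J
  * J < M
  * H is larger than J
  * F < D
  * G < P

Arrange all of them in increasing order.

G < P < F < D < N < E < L < J < H < K < M

The consecutive links are each given: G < P; P < F; F < D; D < N; N < E; E < L; L < J; J < H; H < K; K < M.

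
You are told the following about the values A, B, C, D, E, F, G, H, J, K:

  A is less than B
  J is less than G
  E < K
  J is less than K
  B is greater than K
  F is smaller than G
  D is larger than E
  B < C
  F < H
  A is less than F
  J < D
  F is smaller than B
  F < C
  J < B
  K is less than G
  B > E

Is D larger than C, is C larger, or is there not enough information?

Following every chain through D: below D we get E, J.
C is not reached, and no chain runs the other way from C to D.
So the given relations leave the order of D and C undetermined.

undetermined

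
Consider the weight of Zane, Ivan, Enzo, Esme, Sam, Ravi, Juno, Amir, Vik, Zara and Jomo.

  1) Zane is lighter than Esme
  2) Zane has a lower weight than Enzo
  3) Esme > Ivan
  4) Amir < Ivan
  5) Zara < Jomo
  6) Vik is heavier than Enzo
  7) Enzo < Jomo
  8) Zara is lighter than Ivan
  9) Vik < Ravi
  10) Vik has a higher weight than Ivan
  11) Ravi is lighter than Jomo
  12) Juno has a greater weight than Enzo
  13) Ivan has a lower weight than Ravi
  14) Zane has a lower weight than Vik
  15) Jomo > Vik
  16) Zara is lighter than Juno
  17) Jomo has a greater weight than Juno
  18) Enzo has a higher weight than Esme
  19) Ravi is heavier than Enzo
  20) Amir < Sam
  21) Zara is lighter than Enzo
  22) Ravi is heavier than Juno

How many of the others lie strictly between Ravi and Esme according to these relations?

3

The relations place Esme below Ravi. An element lies strictly between them when it is forced above Esme and also forced below Ravi.
Above Esme: {Enzo, Juno, Vik, Jomo}. Below Ravi: {Amir, Zara, Ivan, Zane, Enzo, Juno, Vik}.
Intersection: {Enzo, Juno, Vik} — 3.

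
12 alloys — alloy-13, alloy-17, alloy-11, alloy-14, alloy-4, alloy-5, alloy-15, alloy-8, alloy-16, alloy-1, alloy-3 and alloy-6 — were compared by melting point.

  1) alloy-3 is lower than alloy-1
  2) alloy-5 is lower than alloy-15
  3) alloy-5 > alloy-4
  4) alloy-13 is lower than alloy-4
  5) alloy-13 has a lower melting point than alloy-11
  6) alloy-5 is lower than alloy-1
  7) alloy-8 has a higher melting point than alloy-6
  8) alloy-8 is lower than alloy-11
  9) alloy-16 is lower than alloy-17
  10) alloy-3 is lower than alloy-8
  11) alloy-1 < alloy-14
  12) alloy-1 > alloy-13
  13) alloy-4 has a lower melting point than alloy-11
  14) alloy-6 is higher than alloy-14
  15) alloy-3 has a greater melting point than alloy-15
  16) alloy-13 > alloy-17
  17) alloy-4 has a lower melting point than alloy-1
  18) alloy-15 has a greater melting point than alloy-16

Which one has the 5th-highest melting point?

alloy-1

Piecing the relations together gives one ordering: alloy-16 < alloy-17 < alloy-13 < alloy-4 < alloy-5 < alloy-15 < alloy-3 < alloy-1 < alloy-14 < alloy-6 < alloy-8 < alloy-11.
The 5th largest is alloy-1.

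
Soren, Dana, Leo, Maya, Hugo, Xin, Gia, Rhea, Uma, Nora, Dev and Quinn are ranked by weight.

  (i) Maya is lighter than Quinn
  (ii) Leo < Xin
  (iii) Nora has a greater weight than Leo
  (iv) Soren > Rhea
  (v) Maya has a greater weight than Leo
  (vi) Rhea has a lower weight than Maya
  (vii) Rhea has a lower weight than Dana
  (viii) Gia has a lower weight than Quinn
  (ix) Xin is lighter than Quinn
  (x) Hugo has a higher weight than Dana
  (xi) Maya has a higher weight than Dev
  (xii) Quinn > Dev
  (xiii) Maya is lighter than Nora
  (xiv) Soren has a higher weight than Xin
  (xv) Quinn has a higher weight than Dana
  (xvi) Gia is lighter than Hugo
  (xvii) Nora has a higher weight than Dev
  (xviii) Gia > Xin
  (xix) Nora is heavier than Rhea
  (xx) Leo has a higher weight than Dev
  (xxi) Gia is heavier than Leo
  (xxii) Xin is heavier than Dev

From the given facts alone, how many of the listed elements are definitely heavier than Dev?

From Dev the given relations immediately reach Leo, Xin, Maya, Nora, Quinn.
From those, Soren, Gia — 7 in total.
From those, Hugo — 8 in total.
No other element is forced above Dev by the given relations, so the count is 8.

8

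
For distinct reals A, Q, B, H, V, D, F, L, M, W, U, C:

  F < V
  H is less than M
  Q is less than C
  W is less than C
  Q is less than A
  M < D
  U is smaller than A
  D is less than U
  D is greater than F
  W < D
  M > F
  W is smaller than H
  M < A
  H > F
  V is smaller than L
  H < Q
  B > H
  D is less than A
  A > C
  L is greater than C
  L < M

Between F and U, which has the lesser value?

F

The relevant relations are F < H; H < Q; Q < C; C < L; L < M; M < D; D < U.
Chaining these gives F < H < Q < C < L < M < D < U.
So F < U; F is the smaller of the two.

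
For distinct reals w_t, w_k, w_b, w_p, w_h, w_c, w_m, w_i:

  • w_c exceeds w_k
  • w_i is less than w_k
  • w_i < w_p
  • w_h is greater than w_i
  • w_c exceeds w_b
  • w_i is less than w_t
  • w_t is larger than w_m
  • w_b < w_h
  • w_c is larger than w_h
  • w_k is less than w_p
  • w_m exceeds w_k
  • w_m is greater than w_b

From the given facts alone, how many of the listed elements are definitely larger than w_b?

From w_b the given relations immediately reach w_m, w_h, w_c.
From those, w_t — 4 in total.
No other element is forced above w_b by the given relations, so the count is 4.

4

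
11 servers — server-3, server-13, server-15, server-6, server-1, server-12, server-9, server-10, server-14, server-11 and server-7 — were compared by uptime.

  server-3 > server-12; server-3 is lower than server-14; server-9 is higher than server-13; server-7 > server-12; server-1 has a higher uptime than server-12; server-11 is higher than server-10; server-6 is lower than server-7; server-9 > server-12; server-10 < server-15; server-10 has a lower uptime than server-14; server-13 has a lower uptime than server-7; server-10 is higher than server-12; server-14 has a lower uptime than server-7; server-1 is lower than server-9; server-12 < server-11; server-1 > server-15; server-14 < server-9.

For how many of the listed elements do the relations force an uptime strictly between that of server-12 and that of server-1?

Chaining upward from server-12 reaches: server-10, server-3, server-15, server-11, server-14, server-7, server-9.
Chaining downward from server-1 reaches: server-10, server-15.
Strictly between server-12 and server-1 are those in both lists: server-10, server-15 — 2 elements.

2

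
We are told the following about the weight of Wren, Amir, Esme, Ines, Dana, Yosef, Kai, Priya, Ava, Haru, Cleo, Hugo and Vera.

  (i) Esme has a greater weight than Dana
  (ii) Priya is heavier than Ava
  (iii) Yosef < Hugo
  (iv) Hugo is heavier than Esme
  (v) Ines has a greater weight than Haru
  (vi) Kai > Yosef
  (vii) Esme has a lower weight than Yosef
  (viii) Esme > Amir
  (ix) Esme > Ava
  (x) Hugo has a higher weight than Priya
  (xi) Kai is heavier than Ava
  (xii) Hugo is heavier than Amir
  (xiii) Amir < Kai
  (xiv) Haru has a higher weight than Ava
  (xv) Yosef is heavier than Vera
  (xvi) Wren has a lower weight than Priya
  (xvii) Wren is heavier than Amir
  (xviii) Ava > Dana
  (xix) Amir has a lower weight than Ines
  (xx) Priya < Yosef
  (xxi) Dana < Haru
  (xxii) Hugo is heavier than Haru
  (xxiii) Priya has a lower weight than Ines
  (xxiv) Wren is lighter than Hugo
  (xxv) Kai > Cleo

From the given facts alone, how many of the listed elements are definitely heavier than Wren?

5

The elements the relations force above Wren are Priya, Yosef, Hugo, Kai, Ines — no chain reaches any other.
That is 5.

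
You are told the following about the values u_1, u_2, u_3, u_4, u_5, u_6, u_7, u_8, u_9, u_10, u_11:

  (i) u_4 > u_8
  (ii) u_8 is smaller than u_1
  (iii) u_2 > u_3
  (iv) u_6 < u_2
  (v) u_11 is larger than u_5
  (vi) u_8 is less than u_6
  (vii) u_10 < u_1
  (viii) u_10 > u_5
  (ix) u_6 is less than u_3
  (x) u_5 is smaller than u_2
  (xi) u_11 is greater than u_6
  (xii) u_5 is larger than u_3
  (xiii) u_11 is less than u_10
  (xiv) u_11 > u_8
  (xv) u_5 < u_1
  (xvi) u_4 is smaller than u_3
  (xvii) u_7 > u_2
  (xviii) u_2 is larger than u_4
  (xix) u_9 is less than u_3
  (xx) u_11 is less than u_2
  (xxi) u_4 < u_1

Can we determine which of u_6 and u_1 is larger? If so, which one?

u_6 < u_3 and u_3 < u_5 give u_6 < u_5.
Then u_5 < u_11 extends the chain to u_11.
Then u_11 < u_10 extends the chain to u_10.
Then u_10 < u_1 extends the chain to u_1.
So u_1 is larger.

u_1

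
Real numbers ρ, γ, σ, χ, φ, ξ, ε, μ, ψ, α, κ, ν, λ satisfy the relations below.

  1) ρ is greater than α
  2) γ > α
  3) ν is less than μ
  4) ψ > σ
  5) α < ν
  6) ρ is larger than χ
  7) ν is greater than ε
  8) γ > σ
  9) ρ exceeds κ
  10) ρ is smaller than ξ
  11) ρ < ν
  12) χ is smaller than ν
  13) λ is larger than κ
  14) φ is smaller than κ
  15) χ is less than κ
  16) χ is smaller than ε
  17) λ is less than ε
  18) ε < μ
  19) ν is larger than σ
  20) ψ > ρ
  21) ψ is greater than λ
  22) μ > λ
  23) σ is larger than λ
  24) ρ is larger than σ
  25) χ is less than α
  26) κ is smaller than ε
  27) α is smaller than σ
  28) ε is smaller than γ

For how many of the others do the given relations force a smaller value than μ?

9

Directly below μ: λ, ε, ν.
One step further: χ, κ, α, σ, ρ (8 so far).
One step further: φ (9 so far).
No other element is forced below μ by the given relations, so the count is 9.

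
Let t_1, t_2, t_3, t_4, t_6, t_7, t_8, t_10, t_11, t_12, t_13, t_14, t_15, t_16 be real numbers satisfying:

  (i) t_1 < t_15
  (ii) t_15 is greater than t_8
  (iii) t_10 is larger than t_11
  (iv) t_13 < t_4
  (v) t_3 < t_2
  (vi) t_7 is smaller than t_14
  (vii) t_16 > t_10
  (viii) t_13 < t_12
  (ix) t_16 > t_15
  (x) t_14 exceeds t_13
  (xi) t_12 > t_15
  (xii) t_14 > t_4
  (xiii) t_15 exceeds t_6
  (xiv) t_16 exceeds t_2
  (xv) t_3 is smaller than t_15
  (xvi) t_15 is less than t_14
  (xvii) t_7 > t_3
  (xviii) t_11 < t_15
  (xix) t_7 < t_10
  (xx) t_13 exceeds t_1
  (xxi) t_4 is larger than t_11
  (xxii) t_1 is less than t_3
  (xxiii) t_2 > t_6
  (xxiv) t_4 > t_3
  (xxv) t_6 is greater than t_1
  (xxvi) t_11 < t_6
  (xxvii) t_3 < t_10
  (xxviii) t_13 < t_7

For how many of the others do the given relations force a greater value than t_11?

Directly above t_11: t_4, t_6, t_15, t_10.
One step further: t_12, t_14, t_2, t_16 (8 so far).
Nothing else is reachable above t_11; 8 in all.

8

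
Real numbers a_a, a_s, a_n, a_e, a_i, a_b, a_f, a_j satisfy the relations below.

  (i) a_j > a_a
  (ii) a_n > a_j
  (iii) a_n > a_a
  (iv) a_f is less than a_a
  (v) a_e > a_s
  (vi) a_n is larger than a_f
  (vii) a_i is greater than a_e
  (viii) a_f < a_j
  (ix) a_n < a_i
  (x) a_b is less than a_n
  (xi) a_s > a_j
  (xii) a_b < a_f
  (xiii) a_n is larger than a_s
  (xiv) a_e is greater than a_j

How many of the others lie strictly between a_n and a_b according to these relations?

4

The relations place a_b below a_n. An element lies strictly between them when it is forced above a_b and also forced below a_n.
Above a_b: {a_f, a_a, a_j, a_s, a_e, a_i}. Below a_n: {a_f, a_a, a_j, a_s}.
Intersection: {a_f, a_a, a_j, a_s} — 4.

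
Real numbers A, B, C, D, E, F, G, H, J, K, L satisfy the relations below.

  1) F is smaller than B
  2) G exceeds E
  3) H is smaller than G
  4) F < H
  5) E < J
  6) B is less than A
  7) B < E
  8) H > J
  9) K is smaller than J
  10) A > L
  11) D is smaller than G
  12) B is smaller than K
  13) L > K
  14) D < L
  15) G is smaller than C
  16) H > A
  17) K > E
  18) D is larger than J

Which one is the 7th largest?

J

Chaining the given pairs: F < B < E < K < J < D < L < A < H < G < C.
Counting 7 from the largest end gives J.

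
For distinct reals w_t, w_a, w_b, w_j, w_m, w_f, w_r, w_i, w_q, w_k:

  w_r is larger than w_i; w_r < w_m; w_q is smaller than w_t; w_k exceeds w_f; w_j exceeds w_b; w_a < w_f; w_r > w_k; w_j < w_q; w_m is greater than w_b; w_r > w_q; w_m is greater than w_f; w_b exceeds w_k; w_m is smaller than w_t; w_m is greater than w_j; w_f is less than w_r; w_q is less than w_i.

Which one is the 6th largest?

The consecutive relations fix a unique order: w_a < w_f < w_k < w_b < w_j < w_q < w_i < w_r < w_m < w_t.
The 6th largest is w_j.

w_j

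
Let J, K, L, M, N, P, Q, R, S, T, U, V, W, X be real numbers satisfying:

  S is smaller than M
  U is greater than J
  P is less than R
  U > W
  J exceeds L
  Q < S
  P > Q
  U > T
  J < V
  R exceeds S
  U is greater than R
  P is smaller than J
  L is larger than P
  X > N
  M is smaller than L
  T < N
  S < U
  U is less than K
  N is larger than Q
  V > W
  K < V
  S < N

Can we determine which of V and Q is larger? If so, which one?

Link the given pairs in sequence: Q < S; S < M; M < L; L < J; J < U; U < K; K < V.
Together: Q < S < M < L < J < U < K < V.
So V is larger.

V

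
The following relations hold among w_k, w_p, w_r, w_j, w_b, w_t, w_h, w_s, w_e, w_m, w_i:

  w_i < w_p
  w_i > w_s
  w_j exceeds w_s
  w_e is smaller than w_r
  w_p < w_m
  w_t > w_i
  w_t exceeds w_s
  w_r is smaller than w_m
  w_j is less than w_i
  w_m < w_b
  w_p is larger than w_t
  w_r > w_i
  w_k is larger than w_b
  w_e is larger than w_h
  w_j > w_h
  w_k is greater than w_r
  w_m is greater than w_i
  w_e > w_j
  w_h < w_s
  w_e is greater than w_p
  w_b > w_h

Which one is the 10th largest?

w_s

Piecing the relations together gives one ordering: w_h < w_s < w_j < w_i < w_t < w_p < w_e < w_r < w_m < w_b < w_k.
Counting 10 from the largest end gives w_s.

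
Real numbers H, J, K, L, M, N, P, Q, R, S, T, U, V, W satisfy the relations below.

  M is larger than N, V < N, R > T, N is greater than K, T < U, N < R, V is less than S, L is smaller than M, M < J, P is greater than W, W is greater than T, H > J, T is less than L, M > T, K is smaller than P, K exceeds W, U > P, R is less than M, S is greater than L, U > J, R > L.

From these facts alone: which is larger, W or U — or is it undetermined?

U

The relevant relations are W < K; K < N; N < R; R < M; M < J; J < U.
Chaining these gives W < K < N < R < M < J < U.
So U is larger.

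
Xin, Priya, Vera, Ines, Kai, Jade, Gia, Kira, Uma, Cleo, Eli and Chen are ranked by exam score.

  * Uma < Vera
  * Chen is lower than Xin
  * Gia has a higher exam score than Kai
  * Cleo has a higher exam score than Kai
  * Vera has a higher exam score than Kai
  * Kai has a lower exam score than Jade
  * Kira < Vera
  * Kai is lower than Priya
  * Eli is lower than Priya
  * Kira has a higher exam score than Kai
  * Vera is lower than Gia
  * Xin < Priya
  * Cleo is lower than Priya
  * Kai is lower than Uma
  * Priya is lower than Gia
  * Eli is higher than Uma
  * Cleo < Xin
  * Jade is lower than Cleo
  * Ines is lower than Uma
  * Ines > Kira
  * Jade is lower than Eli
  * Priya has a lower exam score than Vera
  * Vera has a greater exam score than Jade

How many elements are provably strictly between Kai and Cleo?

The relations place Kai below Cleo. An element lies strictly between them when it is forced above Kai and also forced below Cleo.
Above Kai: {Jade, Kira, Xin, Ines, Uma, Eli, Priya, Vera, Gia}. Below Cleo: {Jade}.
Intersection: {Jade} — 1.

1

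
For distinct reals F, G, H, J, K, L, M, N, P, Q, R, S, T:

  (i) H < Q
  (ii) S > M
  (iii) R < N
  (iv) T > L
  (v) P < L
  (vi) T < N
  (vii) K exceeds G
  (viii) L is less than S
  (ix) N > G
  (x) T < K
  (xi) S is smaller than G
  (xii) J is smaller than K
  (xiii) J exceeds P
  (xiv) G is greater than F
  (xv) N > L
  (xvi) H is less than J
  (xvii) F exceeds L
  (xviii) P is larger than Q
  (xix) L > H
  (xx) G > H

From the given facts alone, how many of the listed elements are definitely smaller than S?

Directly below S: L, M.
One step further: H, P (4 so far).
One step further: Q (5 so far).
Nothing else is reachable below S; 5 in all.

5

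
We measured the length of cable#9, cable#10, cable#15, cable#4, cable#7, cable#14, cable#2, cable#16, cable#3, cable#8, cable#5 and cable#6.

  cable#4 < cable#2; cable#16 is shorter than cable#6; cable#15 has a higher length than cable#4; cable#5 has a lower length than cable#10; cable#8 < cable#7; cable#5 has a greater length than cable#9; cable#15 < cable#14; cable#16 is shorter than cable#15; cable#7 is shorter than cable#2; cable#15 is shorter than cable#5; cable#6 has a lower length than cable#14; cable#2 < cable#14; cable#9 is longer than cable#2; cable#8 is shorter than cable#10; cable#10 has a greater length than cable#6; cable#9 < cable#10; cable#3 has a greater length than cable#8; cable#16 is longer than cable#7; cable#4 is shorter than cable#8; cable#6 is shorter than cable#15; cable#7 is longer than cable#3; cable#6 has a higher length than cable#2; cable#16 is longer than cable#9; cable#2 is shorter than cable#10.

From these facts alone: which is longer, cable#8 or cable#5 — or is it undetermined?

cable#5

Link the given pairs in sequence: cable#8 < cable#3; cable#3 < cable#7; cable#7 < cable#2; cable#2 < cable#9; cable#9 < cable#16; cable#16 < cable#6; cable#6 < cable#15; cable#15 < cable#5.
Chaining these gives cable#8 < cable#3 < cable#7 < cable#2 < cable#9 < cable#16 < cable#6 < cable#15 < cable#5.
So cable#5 is longer.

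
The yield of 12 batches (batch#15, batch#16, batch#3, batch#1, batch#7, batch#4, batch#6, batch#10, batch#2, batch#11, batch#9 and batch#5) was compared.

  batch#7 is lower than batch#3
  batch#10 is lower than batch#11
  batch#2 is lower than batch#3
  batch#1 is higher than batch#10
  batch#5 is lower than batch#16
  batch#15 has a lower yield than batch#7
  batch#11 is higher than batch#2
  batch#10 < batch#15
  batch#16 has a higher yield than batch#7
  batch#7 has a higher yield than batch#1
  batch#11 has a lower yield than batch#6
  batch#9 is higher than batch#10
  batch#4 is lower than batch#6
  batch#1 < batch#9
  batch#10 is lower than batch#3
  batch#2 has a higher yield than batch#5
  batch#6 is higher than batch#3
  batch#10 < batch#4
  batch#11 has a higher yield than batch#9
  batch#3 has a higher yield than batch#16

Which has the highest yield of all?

batch#10 is not greatest since batch#10 < batch#15; batch#1 is not greatest since batch#1 < batch#7; batch#15 is not greatest since batch#15 < batch#7; batch#7 is not greatest since batch#7 < batch#16; batch#5 is not greatest since batch#5 < batch#16; batch#9 is not greatest since batch#9 < batch#11; batch#16 is not greatest since batch#16 < batch#3; batch#2 is not greatest since batch#2 < batch#11; batch#3 is not greatest since batch#3 < batch#6; batch#4 is not greatest since batch#4 < batch#6; batch#11 is not greatest since batch#11 < batch#6.
Only batch#6 has nothing above it, so batch#6 is the highest yield.

batch#6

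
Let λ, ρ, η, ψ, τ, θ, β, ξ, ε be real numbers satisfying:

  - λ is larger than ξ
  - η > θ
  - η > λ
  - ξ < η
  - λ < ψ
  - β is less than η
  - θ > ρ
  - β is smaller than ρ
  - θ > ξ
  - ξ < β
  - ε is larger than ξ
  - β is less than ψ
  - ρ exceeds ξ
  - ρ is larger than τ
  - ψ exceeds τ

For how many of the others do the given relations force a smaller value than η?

Directly below η: ξ, β, λ, θ.
One step further: ρ (5 so far).
One step further: τ (6 so far).
No other element is forced below η by the given relations, so the count is 6.

6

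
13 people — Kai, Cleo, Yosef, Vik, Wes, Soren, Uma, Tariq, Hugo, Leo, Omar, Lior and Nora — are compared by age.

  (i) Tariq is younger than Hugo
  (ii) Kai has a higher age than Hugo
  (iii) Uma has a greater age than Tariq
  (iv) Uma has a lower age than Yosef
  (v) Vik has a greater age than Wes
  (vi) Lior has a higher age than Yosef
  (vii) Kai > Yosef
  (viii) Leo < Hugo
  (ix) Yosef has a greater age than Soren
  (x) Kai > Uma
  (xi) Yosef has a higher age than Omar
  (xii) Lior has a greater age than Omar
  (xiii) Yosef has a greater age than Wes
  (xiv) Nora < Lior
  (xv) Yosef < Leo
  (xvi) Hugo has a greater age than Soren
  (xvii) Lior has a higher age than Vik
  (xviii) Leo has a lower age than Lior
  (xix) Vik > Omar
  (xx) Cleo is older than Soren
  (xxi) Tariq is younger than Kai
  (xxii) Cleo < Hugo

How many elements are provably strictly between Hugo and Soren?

The relations place Soren below Hugo. An element lies strictly between them when it is forced above Soren and also forced below Hugo.
Above Soren: {Yosef, Leo, Cleo, Lior, Kai}. Below Hugo: {Wes, Tariq, Uma, Omar, Yosef, Leo, Cleo}.
Intersection: {Yosef, Leo, Cleo} — 3.

3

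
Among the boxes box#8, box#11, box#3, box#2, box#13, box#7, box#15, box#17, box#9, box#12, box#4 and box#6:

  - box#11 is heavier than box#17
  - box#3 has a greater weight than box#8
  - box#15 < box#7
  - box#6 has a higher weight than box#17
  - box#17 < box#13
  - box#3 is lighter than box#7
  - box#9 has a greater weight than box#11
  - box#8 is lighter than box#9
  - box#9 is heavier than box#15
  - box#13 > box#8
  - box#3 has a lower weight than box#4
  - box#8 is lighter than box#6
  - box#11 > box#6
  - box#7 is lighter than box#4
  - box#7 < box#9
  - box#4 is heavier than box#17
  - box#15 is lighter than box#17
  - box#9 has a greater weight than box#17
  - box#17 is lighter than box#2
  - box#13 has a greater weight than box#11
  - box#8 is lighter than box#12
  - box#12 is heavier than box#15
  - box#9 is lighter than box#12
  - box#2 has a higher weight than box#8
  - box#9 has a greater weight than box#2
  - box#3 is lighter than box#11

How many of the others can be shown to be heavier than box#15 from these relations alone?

9

The elements the relations force above box#15 are box#17, box#2, box#6, box#7, box#4, box#11, box#9, box#13, box#12 — no chain reaches any other.
That is 9.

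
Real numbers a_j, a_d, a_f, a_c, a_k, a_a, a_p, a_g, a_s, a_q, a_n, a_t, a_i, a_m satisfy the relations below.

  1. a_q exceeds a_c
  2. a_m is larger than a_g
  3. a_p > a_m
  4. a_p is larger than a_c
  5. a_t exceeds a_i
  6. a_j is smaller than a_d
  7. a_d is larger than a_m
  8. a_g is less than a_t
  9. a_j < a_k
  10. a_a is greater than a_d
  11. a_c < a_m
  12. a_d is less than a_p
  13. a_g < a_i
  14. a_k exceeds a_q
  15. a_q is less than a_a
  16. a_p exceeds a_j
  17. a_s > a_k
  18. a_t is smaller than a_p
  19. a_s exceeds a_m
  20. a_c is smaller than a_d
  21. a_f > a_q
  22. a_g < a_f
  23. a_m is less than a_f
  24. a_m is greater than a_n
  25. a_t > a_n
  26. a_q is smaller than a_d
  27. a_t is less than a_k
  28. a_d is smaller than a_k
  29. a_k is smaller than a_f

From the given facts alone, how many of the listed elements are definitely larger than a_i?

From a_i the given relations immediately reach a_t.
From those, a_k, a_p — 3 in total.
From those, a_f, a_s — 5 in total.
No other element is forced above a_i by the given relations, so the count is 5.

5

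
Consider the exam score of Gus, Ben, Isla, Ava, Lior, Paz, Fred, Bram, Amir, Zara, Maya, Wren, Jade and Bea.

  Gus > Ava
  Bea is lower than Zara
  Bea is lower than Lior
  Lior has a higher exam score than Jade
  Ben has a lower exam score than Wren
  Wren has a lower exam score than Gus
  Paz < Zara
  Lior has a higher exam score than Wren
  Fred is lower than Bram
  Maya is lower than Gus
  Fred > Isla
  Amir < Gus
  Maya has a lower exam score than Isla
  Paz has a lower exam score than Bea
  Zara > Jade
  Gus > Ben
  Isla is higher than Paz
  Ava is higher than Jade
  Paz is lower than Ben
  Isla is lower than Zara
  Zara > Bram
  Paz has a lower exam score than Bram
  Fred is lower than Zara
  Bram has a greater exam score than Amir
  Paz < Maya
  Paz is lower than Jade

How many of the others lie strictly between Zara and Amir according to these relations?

The relations place Amir below Zara. An element lies strictly between them when it is forced above Amir and also forced below Zara.
Above Amir: {Bram, Gus}. Below Zara: {Paz, Bea, Jade, Maya, Isla, Fred, Bram}.
Intersection: {Bram} — 1.

1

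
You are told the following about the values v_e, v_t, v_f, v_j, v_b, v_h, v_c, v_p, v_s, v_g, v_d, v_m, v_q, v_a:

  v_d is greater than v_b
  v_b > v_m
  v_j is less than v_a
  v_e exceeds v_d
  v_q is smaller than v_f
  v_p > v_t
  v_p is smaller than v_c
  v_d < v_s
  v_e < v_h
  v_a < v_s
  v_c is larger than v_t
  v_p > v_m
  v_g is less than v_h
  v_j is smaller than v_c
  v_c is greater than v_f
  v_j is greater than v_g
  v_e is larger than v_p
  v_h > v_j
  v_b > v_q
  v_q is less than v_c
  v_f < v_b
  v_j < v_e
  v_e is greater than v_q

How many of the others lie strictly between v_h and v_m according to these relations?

4

Chaining upward from v_m reaches: v_b, v_p, v_d, v_e, v_c, v_s.
Chaining downward from v_h reaches: v_q, v_f, v_g, v_b, v_t, v_j, v_p, v_d, v_e.
Strictly between v_m and v_h are those in both lists: v_b, v_p, v_d, v_e — 4 elements.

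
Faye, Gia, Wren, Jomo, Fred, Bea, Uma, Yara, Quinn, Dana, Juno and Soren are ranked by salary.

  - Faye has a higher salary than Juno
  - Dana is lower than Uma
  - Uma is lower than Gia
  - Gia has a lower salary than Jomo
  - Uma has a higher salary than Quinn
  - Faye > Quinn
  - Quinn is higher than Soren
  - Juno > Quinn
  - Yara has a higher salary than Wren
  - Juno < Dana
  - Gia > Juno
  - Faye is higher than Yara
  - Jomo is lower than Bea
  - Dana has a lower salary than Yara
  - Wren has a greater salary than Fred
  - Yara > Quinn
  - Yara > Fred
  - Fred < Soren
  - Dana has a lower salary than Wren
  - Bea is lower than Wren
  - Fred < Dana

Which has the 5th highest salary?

Piecing the relations together gives one ordering: Fred < Soren < Quinn < Juno < Dana < Uma < Gia < Jomo < Bea < Wren < Yara < Faye.
The 5th largest is Jomo.

Jomo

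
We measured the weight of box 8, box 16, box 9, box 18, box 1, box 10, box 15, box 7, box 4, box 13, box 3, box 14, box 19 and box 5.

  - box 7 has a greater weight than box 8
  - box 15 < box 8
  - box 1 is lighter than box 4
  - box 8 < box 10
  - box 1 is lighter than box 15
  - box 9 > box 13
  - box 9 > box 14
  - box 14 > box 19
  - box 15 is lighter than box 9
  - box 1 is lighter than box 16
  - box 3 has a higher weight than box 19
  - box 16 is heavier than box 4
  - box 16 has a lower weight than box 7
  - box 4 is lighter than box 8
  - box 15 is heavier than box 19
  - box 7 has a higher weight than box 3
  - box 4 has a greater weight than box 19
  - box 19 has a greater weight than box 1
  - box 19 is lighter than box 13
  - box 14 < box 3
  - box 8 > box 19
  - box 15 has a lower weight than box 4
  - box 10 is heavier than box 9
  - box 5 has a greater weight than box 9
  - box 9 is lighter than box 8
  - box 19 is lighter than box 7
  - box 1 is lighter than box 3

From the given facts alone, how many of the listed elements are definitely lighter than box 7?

10

From box 7 the given relations immediately reach box 19, box 16, box 3, box 8.
From those, box 1, box 14, box 15, box 4, box 9 — 9 in total.
From those, box 13 — 10 in total.
Nothing else is reachable below box 7; 10 in all.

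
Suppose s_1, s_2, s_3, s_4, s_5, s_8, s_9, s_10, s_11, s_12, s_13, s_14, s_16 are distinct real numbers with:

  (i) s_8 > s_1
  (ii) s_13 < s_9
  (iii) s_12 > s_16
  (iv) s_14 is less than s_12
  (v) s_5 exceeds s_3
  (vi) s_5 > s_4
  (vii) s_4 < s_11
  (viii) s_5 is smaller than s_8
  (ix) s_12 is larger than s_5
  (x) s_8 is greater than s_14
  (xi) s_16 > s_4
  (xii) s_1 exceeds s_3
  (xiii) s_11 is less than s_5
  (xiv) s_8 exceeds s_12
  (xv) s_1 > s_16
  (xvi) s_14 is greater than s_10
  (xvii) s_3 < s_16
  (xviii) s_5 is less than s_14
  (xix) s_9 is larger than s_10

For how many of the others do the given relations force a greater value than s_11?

The elements the relations force above s_11 are s_5, s_14, s_12, s_8 — no chain reaches any other.
That is 4.

4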